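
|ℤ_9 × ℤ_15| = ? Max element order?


|ℤ_9 × ℤ_15| = 9 × 15 = 135
Max element order = lcm(9,15) = 45
Cyclic? No (gcd=3)

|ℤ_9×ℤ_15| = 135, max element order = 45


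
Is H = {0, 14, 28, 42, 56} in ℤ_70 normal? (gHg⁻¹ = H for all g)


H = {0, 14, 28, 42, 56} in ℤ_70
ℤ_70 is abelian; every subgroup of an abelian group is normal

Yes, normal subgroup


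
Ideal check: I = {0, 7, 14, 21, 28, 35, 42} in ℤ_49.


Check ideal conditions for I = {0, 7, 14, 21, 28, 35, 42} in ℤ_49:
(1) I is an additive subgroup? Yes
(2) For r ∈ ℤ_49 and a ∈ I: r·a ∈ I? Yes

Yes, I is an ideal of ℤ_49


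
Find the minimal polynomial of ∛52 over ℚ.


∛52 satisfies x³ - 52 = 0, irreducible over ℚ (no rational root; 52 is not a perfect cube)

Minimal polynomial: x³ - 52


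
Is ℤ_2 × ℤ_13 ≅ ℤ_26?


Comparing ℤ_2 × ℤ_13 and ℤ_26:
gcd(2,13) = 1, so ℤ_2 × ℤ_13 ≅ ℤ_26 (CRT)

Yes, ℤ_2 × ℤ_13 ≅ ℤ_26


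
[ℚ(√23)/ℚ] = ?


√23 has minimal polynomial x² - 23 (irreducible over ℚ since 23 is squarefree)

[ℚ(√23)/ℚ] = 2


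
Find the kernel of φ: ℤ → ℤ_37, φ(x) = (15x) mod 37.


Kernel = preimage of identity
ker(φ) = {x ∈ ℤ : 15x ≡ 0 (mod 37)}. gcd(15,37) = 1, so 15x ≡ 0 (mod 37) ⟺ x ≡ 0 (mod 37/1 = 37). Hence ker(φ) = 37ℤ

ker(φ) = 37ℤ


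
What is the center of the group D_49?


Z(G) = {g ∈ G | gx = xg for all x ∈ G}
For odd n, Z(D_n) = {e}: no nontrivial rotation commutes with all reflections

Z(D_49) = {e}


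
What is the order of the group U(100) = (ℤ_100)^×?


U(n) is the group of units mod n; |U(n)| = φ(n)
|U(100)| = φ(100) = 40

|U(100) = (ℤ_100)^×| = 40


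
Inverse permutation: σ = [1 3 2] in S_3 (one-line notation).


To find σ⁻¹, swap domain and range:
σ(1) = 1 → σ⁻¹(1) = 1
σ(2) = 3 → σ⁻¹(3) = 2
σ(3) = 2 → σ⁻¹(2) = 3

σ⁻¹ = [1 3 2]


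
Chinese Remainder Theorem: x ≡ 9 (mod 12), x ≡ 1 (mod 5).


m₁ = 12, m₂ = 5, gcd = 1, so CRT applies. M = m₁·m₂ = 60
Let M₁ = M/m₁ = 5, M₂ = M/m₂ = 12
Find y₁ ≡ M₁⁻¹ (mod m₁): 5⁻¹ ≡ 5 (mod 12)
Find y₂ ≡ M₂⁻¹ (mod m₂): 12⁻¹ ≡ 3 (mod 5)
x = a₁·M₁·y₁ + a₂·M₂·y₂ = 9·5·5 + 1·12·3 = 261
Reduce mod 60: x ≡ 21
Check: 21 mod 12 = 9 ✓, 21 mod 5 = 1 ✓

x ≡ 21 (mod 60)


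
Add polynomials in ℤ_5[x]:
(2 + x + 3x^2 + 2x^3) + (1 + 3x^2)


Add coefficients mod 5:
x^0: 2 + 1 = 3 (mod 5)
x^1: 1 + 0 = 1 (mod 5)
x^2: 3 + 3 = 1 (mod 5)
x^3: 2 + 0 = 2 (mod 5)
Result: 3 + x + x^2 + 2x^3

f + g = 3 + x + x^2 + 2x^3


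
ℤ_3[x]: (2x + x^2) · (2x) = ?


Expand and collect like terms; reduce coefficients mod 3:
x^0: 0·0 = 0 ≡ 0 (mod 3)
x^1: 0·2 + 2·0 = 0 ≡ 0 (mod 3)
x^2: 2·2 + 1·0 = 4 ≡ 1 (mod 3)
x^3: 1·2 = 2 ≡ 2 (mod 3)
Result: x^2 + 2x^3

f · g = x^2 + 2x^3


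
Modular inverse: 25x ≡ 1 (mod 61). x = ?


Use the extended Euclidean algorithm to write 1 = 25·s + 61·t; then s mod 61 is the inverse.
Euclidean algorithm:
  25 = 0·61 + 25
  61 = 2·25 + 11
  25 = 2·11 + 3
  11 = 3·3 + 2
  3 = 1·2 + 1
  2 = 2·1 + 0
gcd(25,61) = 1
Back-substitution gives: 25·(22) + 61·(-9) = 1
So 25⁻¹ ≡ 22 ≡ 22 (mod 61)
Check: 25 × 22 = 550 ≡ 1 (mod 61) ✓

25⁻¹ ≡ 22 (mod 61)


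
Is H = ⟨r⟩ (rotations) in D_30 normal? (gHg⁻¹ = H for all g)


H = ⟨r⟩ (rotations) in D_30
The rotation subgroup ⟨r⟩ has index 2 in D_30, so it is normal

Yes, normal subgroup


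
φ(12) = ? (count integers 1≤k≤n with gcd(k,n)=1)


φ(n) = count of k ∈ {1,...,n} with gcd(k,n)=1
Coprimes to 12: {1, 5, 7, 11}
Count: 4

φ(12) = 4


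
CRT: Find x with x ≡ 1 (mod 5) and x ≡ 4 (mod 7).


m₁ = 5, m₂ = 7, gcd = 1, so CRT applies. M = m₁·m₂ = 35
Let M₁ = M/m₁ = 7, M₂ = M/m₂ = 5
Find y₁ ≡ M₁⁻¹ (mod m₁): 7⁻¹ ≡ 3 (mod 5)
Find y₂ ≡ M₂⁻¹ (mod m₂): 5⁻¹ ≡ 3 (mod 7)
x = a₁·M₁·y₁ + a₂·M₂·y₂ = 1·7·3 + 4·5·3 = 81
Reduce mod 35: x ≡ 11
Check: 11 mod 5 = 1 ✓, 11 mod 7 = 4 ✓

x ≡ 11 (mod 35)


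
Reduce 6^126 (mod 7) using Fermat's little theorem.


Fermat's little theorem: if p is prime and gcd(a,p)=1, then a^(p-1) ≡ 1 (mod p)
p = 7 is prime, gcd(6,7) = 1
Reduce exponent: 126 mod 6 = 0
So 6^126 ≡ 6^0 (mod 7)
6^0 = 1

6^126 ≡ 1 (mod 7)


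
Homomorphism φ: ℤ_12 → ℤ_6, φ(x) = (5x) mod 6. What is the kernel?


Kernel = preimage of identity
ker(φ) = {x ∈ ℤ_12 : 5x ≡ 0 (mod 6)}. Since 6 | 12, φ is well-defined. The kernel is the cyclic subgroup ⟨6⟩ of ℤ_12 (order 2), i.e. {0, 6}

ker(φ) = {0, 6}


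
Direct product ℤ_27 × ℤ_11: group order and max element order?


|ℤ_27 × ℤ_11| = 27 × 11 = 297
Max element order = lcm(27,11) = 297
Cyclic? Yes (gcd=1)

|ℤ_27×ℤ_11| = 297, max element order = 297


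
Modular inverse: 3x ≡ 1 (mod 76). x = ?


Use the extended Euclidean algorithm to write 1 = 3·s + 76·t; then s mod 76 is the inverse.
Euclidean algorithm:
  3 = 0·76 + 3
  76 = 25·3 + 1
  3 = 3·1 + 0
gcd(3,76) = 1
Back-substitution gives: 3·(-25) + 76·(1) = 1
So 3⁻¹ ≡ -25 ≡ 51 (mod 76)
Check: 3 × 51 = 153 ≡ 1 (mod 76) ✓

3⁻¹ ≡ 51 (mod 76)


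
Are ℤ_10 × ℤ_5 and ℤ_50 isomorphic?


Comparing ℤ_10 × ℤ_5 and ℤ_50:
gcd(10,5) = 5 ≠ 1. Max element order in ℤ_10×ℤ_5 is lcm(10,5) = 10 < 50, so it has no element of order 50

No, ℤ_10 × ℤ_5 ≇ ℤ_50


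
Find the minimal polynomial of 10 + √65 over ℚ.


Let α = 10 + √65. Then α - 10 = √65, so (α - 10)² = 65, giving α² - 20α + 35 = 0. Degree 2 and α ∉ ℚ, so this is the minimal polynomial.

Minimal polynomial: x² - 20x + 35


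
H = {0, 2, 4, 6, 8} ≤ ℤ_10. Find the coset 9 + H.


9 + H = {9 + h (mod 10) : h ∈ H}
9+0=9, 9+2=1, 9+4=3, 9+6=5, 9+8=7
9 + H = {1, 3, 5, 7, 9} = 1 + H

9 + H = {1, 3, 5, 7, 9}


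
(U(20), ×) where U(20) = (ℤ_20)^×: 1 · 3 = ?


Operation: multiplication mod 20
1 · 3 = (a × b) mod 20 with a = 1, b = 3

1 · 3 = 3


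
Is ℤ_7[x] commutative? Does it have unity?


ℤ_7 is a field (n prime), so ℤ_7[x] is a commutative integral domain with unity
Commutative: Yes
Integral domain: Yes
Has unity: Yes

ℤ_7[x]: Commutative=Yes, Unity=Yes


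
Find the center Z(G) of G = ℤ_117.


Z(G) = {g ∈ G | gx = xg for all x ∈ G}
ℤ_117 is abelian, so Z(G) = G

Z(ℤ_117) = ℤ_117


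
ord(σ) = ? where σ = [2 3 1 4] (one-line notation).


Cycle decomposition: (1 2 3)
Cycle lengths: 3
Order = lcm(3) = 3

ord(σ) = 3


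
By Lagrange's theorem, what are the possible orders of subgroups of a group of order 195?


Lagrange's theorem: |H| divides |G|
|G| = 195
Divisors of 195: 1, 3, 5, 13, 15, 39, 65, 195

Possible subgroup orders: {1, 3, 5, 13, 15, 39, 65, 195}


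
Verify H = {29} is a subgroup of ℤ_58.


Subgroup test for H = {29} in (ℤ_58, +):
(1) 0 ∈ H? No
(2) Closure: for all a,b ∈ H, (a+b) mod 58 ∈ H? No  [counterexample: 29 + 29 = 0 ∉ H]
(3) Inverses: for all a ∈ H, -a mod 58 ∈ H? Yes

No, H is not a subgroup of ℤ_58


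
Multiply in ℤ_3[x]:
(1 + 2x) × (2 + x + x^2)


Expand and collect like terms; reduce coefficients mod 3:
x^0: 1·2 = 2 ≡ 2 (mod 3)
x^1: 1·1 + 2·2 = 5 ≡ 2 (mod 3)
x^2: 1·1 + 2·1 = 3 ≡ 0 (mod 3)
x^3: 2·1 = 2 ≡ 2 (mod 3)
Result: 2 + 2x + 2x^3

f · g = 2 + 2x + 2x^3


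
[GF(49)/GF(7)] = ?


GF(49) = GF(7^2), so the extension degree is 2

[GF(49)/GF(7)] = 2


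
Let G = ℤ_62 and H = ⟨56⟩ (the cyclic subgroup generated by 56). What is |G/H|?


|⟨56⟩| = n / gcd(56, 62) = 62 / 2 = 31
H is normal (ℤ_62 is abelian).
|G/H| = |G| / |H| = 62 / 31 = 2

|G/H| = 2


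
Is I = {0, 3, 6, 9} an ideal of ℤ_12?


Check ideal conditions for I = {0, 3, 6, 9} in ℤ_12:
(1) I is an additive subgroup? Yes
(2) For r ∈ ℤ_12 and a ∈ I: r·a ∈ I? Yes

Yes, I is an ideal of ℤ_12


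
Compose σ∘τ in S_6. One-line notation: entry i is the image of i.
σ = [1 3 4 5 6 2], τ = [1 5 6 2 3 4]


σ∘τ: apply τ first, then σ
1 →τ 1 →σ 1
2 →τ 5 →σ 6
3 →τ 6 →σ 2
4 →τ 2 →σ 3
5 →τ 3 →σ 4
6 →τ 4 →σ 5

σ∘τ = [1 6 2 3 4 5]


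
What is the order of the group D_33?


|D_n| = 2n (n rotations and n reflections)
|D_33| = 2×33 = 66

|D_33| = 66


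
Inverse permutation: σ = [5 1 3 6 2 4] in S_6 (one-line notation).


To find σ⁻¹, swap domain and range:
σ(1) = 5 → σ⁻¹(5) = 1
σ(2) = 1 → σ⁻¹(1) = 2
σ(3) = 3 → σ⁻¹(3) = 3
σ(4) = 6 → σ⁻¹(6) = 4
σ(5) = 2 → σ⁻¹(2) = 5
σ(6) = 4 → σ⁻¹(4) = 6

σ⁻¹ = [2 5 3 6 1 4]


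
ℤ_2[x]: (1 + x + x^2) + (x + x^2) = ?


Add coefficients mod 2:
x^0: 1 + 0 = 1 (mod 2)
x^1: 1 + 1 = 0 (mod 2)
x^2: 1 + 1 = 0 (mod 2)
Result: 1

f + g = 1


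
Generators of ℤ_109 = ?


g generates ℤ_n iff gcd(g,n) = 1
Prime factors of 109: 109
Generators are g ∈ {1,...,108} not divisible by any of these primes.
Generators: {1, 2, 3, 4, 5, 6, 7, 8, 9, 10, 11, 12, 13, 14, 15, 16, 17, 18, 19, 20, 21, 22, 23, 24, 25, 26, 27, 28, 29, 30, 31, 32, 33, 34, 35, 36, 37, 38, 39, 40, 41, 42, 43, 44, 45, 46, 47, 48, 49, 50, 51, 52, 53, 54, 55, 56, 57, 58, 59, 60, 61, 62, 63, 64, 65, 66, 67, 68, 69, 70, 71, 72, 73, 74, 75, 76, 77, 78, 79, 80, 81, 82, 83, 84, 85, 86, 87, 88, 89, 90, 91, 92, 93, 94, 95, 96, 97, 98, 99, 100, 101, 102, 103, 104, 105, 106, 107, 108}
Number of generators = φ(109) = 108

Generators of ℤ_109 = {1, 2, 3, 4, 5, 6, 7, 8, 9, 10, 11, 12, 13, 14, 15, 16, 17, 18, 19, 20, 21, 22, 23, 24, 25, 26, 27, 28, 29, 30, 31, 32, 33, 34, 35, 36, 37, 38, 39, 40, 41, 42, 43, 44, 45, 46, 47, 48, 49, 50, 51, 52, 53, 54, 55, 56, 57, 58, 59, 60, 61, 62, 63, 64, 65, 66, 67, 68, 69, 70, 71, 72, 73, 74, 75, 76, 77, 78, 79, 80, 81, 82, 83, 84, 85, 86, 87, 88, 89, 90, 91, 92, 93, 94, 95, 96, 97, 98, 99, 100, 101, 102, 103, 104, 105, 106, 107, 108}


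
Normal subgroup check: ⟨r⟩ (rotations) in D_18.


H = ⟨r⟩ (rotations) in D_18
The rotation subgroup ⟨r⟩ has index 2 in D_18, so it is normal

Yes, normal subgroup


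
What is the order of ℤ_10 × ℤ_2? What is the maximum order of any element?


|ℤ_10 × ℤ_2| = 10 × 2 = 20
Max element order = lcm(10,2) = 10
Cyclic? No (gcd=2)

|ℤ_10×ℤ_2| = 20, max element order = 10


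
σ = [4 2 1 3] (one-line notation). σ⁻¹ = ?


To find σ⁻¹, swap domain and range:
σ(1) = 4 → σ⁻¹(4) = 1
σ(2) = 2 → σ⁻¹(2) = 2
σ(3) = 1 → σ⁻¹(1) = 3
σ(4) = 3 → σ⁻¹(3) = 4

σ⁻¹ = [3 2 4 1]


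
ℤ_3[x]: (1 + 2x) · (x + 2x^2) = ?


Expand and collect like terms; reduce coefficients mod 3:
x^0: 1·0 = 0 ≡ 0 (mod 3)
x^1: 1·1 + 2·0 = 1 ≡ 1 (mod 3)
x^2: 1·2 + 2·1 = 4 ≡ 1 (mod 3)
x^3: 2·2 = 4 ≡ 1 (mod 3)
Result: x + x^2 + x^3

f · g = x + x^2 + x^3


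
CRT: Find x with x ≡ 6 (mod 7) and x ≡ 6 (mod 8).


m₁ = 7, m₂ = 8, gcd = 1, so CRT applies. M = m₁·m₂ = 56
Let M₁ = M/m₁ = 8, M₂ = M/m₂ = 7
Find y₁ ≡ M₁⁻¹ (mod m₁): 8⁻¹ ≡ 1 (mod 7)
Find y₂ ≡ M₂⁻¹ (mod m₂): 7⁻¹ ≡ 7 (mod 8)
x = a₁·M₁·y₁ + a₂·M₂·y₂ = 6·8·1 + 6·7·7 = 342
Reduce mod 56: x ≡ 6
Check: 6 mod 7 = 6 ✓, 6 mod 8 = 6 ✓

x ≡ 6 (mod 56)


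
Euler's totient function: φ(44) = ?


Factor n: 44 = 2^2 × 11
φ(n) = n · ∏(1 - 1/p) over distinct primes p | n
φ(44) = 44 · (1 - 1/2) · (1 - 1/11) = 20

φ(44) = 20


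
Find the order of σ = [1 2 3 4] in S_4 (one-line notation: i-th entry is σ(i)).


Cycle decomposition: identity (all elements fixed)
Order = 1 (identity has order 1)

ord(σ) = 1


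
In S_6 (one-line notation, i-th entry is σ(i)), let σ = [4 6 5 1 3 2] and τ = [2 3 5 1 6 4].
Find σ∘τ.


σ∘τ: apply τ first, then σ
1 →τ 2 →σ 6
2 →τ 3 →σ 5
3 →τ 5 →σ 3
4 →τ 1 →σ 4
5 →τ 6 →σ 2
6 →τ 4 →σ 1

σ∘τ = [6 5 3 4 2 1]


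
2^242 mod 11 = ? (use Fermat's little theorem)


Fermat's little theorem: if p is prime and gcd(a,p)=1, then a^(p-1) ≡ 1 (mod p)
p = 11 is prime, gcd(2,11) = 1
Reduce exponent: 242 mod 10 = 2
So 2^242 ≡ 2^2 (mod 11)
2^2 mod 11 = 4

2^242 ≡ 4 (mod 11)


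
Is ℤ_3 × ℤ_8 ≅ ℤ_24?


Comparing ℤ_3 × ℤ_8 and ℤ_24:
gcd(3,8) = 1, so ℤ_3 × ℤ_8 ≅ ℤ_24 (CRT)

Yes, ℤ_3 × ℤ_8 ≅ ℤ_24


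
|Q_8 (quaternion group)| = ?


Q_8 = {±1, ±i, ±j, ±k}
|Q_8| = 8

|Q_8 (quaternion group)| = 8


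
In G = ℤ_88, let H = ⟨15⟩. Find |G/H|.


|⟨15⟩| = n / gcd(15, 88) = 88 / 1 = 88
H is normal (ℤ_88 is abelian).
|G/H| = |G| / |H| = 88 / 88 = 1

|G/H| = 1


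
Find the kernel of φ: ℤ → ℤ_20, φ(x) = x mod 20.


Kernel = preimage of identity
ker(φ) = {x ∈ ℤ : x ≡ 0 (mod 20)} = 20ℤ = {0, ±20, ±40, ...}

ker(φ) = 20ℤ


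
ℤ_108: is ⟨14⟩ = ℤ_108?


g generates ℤ_n iff gcd(g, n) = 1
gcd(14, 108) = 2
Since gcd = 2 ≠ 1, ⟨14⟩ has order 54 < 108, so 14 is not a generator.

No, 14 does not generate ℤ_108


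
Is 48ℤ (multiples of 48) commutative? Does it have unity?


48ℤ is a commutative ring under +,× but has no multiplicative identity (1 ∉ 48ℤ); it has no zero divisors, but without unity it is not an integral domain
Commutative: Yes
Integral domain: No
Has unity: No

48ℤ (multiples of 48): Commutative=Yes, Unity=No


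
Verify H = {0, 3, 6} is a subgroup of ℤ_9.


Subgroup test for H = {0, 3, 6} in (ℤ_9, +):
(1) 0 ∈ H? Yes
(2) Closure: for all a,b ∈ H, (a+b) mod 9 ∈ H? Yes
(3) Inverses: for all a ∈ H, -a mod 9 ∈ H? Yes

Yes, H is a subgroup of ℤ_9


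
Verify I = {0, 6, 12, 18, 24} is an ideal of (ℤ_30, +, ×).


Check ideal conditions for I = {0, 6, 12, 18, 24} in ℤ_30:
(1) I is an additive subgroup? Yes
(2) For r ∈ ℤ_30 and a ∈ I: r·a ∈ I? Yes

Yes, I is an ideal of ℤ_30


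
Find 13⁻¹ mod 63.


Use the extended Euclidean algorithm to write 1 = 13·s + 63·t; then s mod 63 is the inverse.
Euclidean algorithm:
  13 = 0·63 + 13
  63 = 4·13 + 11
  13 = 1·11 + 2
  11 = 5·2 + 1
  2 = 2·1 + 0
gcd(13,63) = 1
Back-substitution gives: 13·(-29) + 63·(6) = 1
So 13⁻¹ ≡ -29 ≡ 34 (mod 63)
Check: 13 × 34 = 442 ≡ 1 (mod 63) ✓

13⁻¹ ≡ 34 (mod 63)


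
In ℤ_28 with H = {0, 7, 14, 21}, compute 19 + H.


19 + H = {19 + h (mod 28) : h ∈ H}
19+0=19, 19+7=26, 19+14=5, 19+21=12
19 + H = {5, 12, 19, 26} = 5 + H

19 + H = {5, 12, 19, 26}


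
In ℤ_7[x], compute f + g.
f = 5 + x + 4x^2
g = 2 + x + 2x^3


Add coefficients mod 7:
x^0: 5 + 2 = 0 (mod 7)
x^1: 1 + 1 = 2 (mod 7)
x^2: 4 + 0 = 4 (mod 7)
x^3: 0 + 2 = 2 (mod 7)
Result: 2x + 4x^2 + 2x^3

f + g = 2x + 4x^2 + 2x^3


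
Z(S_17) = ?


Z(G) = {g ∈ G | gx = xg for all x ∈ G}
S_n is non-abelian for n ≥ 3; Z(S_17) is trivial

Z(S_17) = {e}


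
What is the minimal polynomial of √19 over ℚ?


√19 satisfies x² - 19 = 0, irreducible over ℚ since 19 is squarefree

Minimal polynomial: x² - 19


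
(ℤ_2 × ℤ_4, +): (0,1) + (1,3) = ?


Operation: componentwise addition mod (2, 4)
(0,1) + (1,3) = ((a₁+b₁) mod 2, (a₂+b₂) mod 4) with a = (0,1), b = (1,3)

(0,1) + (1,3) = (1,0)


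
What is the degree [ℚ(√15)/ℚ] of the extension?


√15 has minimal polynomial x² - 15 (irreducible over ℚ since 15 is squarefree)

[ℚ(√15)/ℚ] = 2


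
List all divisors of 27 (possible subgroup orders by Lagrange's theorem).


Lagrange's theorem: |H| divides |G|
|G| = 27
Divisors of 27: 1, 3, 9, 27

Possible subgroup orders: {1, 3, 9, 27}


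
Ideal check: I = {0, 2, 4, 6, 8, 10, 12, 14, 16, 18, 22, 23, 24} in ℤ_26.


Check ideal conditions for I = {0, 2, 4, 6, 8, 10, 12, 14, 16, 18, 22, 23, 24} in ℤ_26:
(1) I is an additive subgroup? No
(2) For r ∈ ℤ_26 and a ∈ I: r·a ∈ I? No  [counterexample: r=2, a=10, r·a mod 26 = 20 ∉ I]

No, I is not an ideal of ℤ_26


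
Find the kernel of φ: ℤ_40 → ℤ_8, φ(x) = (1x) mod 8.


Kernel = preimage of identity
ker(φ) = {x ∈ ℤ_40 : 1x ≡ 0 (mod 8)}. Since 8 | 40, φ is well-defined. The kernel is the cyclic subgroup ⟨8⟩ of ℤ_40 (order 5), i.e. {0, 8, 16, 24, 32}

ker(φ) = {0, 8, 16, 24, 32}


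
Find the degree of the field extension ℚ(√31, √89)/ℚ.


[ℚ(√31,√89):ℚ] = [ℚ(√31,√89):ℚ(√31)]·[ℚ(√31):ℚ] = 2·2 = 4

[ℚ(√31, √89)/ℚ] = 4


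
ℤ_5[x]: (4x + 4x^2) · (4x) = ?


Expand and collect like terms; reduce coefficients mod 5:
x^0: 0·0 = 0 ≡ 0 (mod 5)
x^1: 0·4 + 4·0 = 0 ≡ 0 (mod 5)
x^2: 4·4 + 4·0 = 16 ≡ 1 (mod 5)
x^3: 4·4 = 16 ≡ 1 (mod 5)
Result: x^2 + x^3

f · g = x^2 + x^3


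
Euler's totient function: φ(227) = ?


Factor n: 227 = 227
φ(n) = n · ∏(1 - 1/p) over distinct primes p | n
φ(227) = 227 · (1 - 1/227) = 226

φ(227) = 226


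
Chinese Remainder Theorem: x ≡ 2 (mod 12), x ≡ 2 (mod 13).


m₁ = 12, m₂ = 13, gcd = 1, so CRT applies. M = m₁·m₂ = 156
Let M₁ = M/m₁ = 13, M₂ = M/m₂ = 12
Find y₁ ≡ M₁⁻¹ (mod m₁): 13⁻¹ ≡ 1 (mod 12)
Find y₂ ≡ M₂⁻¹ (mod m₂): 12⁻¹ ≡ 12 (mod 13)
x = a₁·M₁·y₁ + a₂·M₂·y₂ = 2·13·1 + 2·12·12 = 314
Reduce mod 156: x ≡ 2
Check: 2 mod 12 = 2 ✓, 2 mod 13 = 2 ✓

x ≡ 2 (mod 156)


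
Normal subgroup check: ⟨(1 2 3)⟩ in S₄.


H = ⟨(1 2 3)⟩ in S₄
(1 4)(1 2 3)(1 4)⁻¹ = (4 2 3) ∉ ⟨(1 2 3)⟩

No, not a normal subgroup


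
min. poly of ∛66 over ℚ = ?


∛66 satisfies x³ - 66 = 0, irreducible over ℚ (no rational root; 66 is not a perfect cube)

Minimal polynomial: x³ - 66


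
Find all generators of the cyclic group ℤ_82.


g generates ℤ_n iff gcd(g,n) = 1
Prime factors of 82: 2, 41
Generators are g ∈ {1,...,81} not divisible by any of these primes.
Generators: {1, 3, 5, 7, 9, 11, 13, 15, 17, 19, 21, 23, 25, 27, 29, 31, 33, 35, 37, 39, 43, 45, 47, 49, 51, 53, 55, 57, 59, 61, 63, 65, 67, 69, 71, 73, 75, 77, 79, 81}
Number of generators = φ(82) = 40

Generators of ℤ_82 = {1, 3, 5, 7, 9, 11, 13, 15, 17, 19, 21, 23, 25, 27, 29, 31, 33, 35, 37, 39, 43, 45, 47, 49, 51, 53, 55, 57, 59, 61, 63, 65, 67, 69, 71, 73, 75, 77, 79, 81}


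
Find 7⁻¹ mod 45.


Use the extended Euclidean algorithm to write 1 = 7·s + 45·t; then s mod 45 is the inverse.
Euclidean algorithm:
  7 = 0·45 + 7
  45 = 6·7 + 3
  7 = 2·3 + 1
  3 = 3·1 + 0
gcd(7,45) = 1
Back-substitution gives: 7·(13) + 45·(-2) = 1
So 7⁻¹ ≡ 13 ≡ 13 (mod 45)
Check: 7 × 13 = 91 ≡ 1 (mod 45) ✓

7⁻¹ ≡ 13 (mod 45)


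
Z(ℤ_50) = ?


Z(G) = {g ∈ G | gx = xg for all x ∈ G}
ℤ_50 is abelian, so Z(G) = G

Z(ℤ_50) = ℤ_50


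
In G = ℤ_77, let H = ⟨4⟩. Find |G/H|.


|⟨4⟩| = n / gcd(4, 77) = 77 / 1 = 77
H is normal (ℤ_77 is abelian).
|G/H| = |G| / |H| = 77 / 77 = 1

|G/H| = 1


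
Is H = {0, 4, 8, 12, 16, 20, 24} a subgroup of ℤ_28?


Subgroup test for H = {0, 4, 8, 12, 16, 20, 24} in (ℤ_28, +):
(1) 0 ∈ H? Yes
(2) Closure: for all a,b ∈ H, (a+b) mod 28 ∈ H? Yes
(3) Inverses: for all a ∈ H, -a mod 28 ∈ H? Yes

Yes, H is a subgroup of ℤ_28


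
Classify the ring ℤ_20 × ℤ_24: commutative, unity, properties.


Direct product ring; commutative with unity (1,1); but (1,0)·(0,1) = (0,0) gives zero divisors, so not an integral domain
Commutative: Yes
Integral domain: No
Has unity: Yes

ℤ_20 × ℤ_24: Commutative=Yes, Unity=Yes


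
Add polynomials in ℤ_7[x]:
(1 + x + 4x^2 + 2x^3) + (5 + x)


Add coefficients mod 7:
x^0: 1 + 5 = 6 (mod 7)
x^1: 1 + 1 = 2 (mod 7)
x^2: 4 + 0 = 4 (mod 7)
x^3: 2 + 0 = 2 (mod 7)
Result: 6 + 2x + 4x^2 + 2x^3

f + g = 6 + 2x + 4x^2 + 2x^3


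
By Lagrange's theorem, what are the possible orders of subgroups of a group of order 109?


Lagrange's theorem: |H| divides |G|
|G| = 109
Divisors of 109: 1, 109

Possible subgroup orders: {1, 109}


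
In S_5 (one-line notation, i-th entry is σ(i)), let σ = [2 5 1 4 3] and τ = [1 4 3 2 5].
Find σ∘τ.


σ∘τ: apply τ first, then σ
1 →τ 1 →σ 2
2 →τ 4 →σ 4
3 →τ 3 →σ 1
4 →τ 2 →σ 5
5 →τ 5 →σ 3

σ∘τ = [2 4 1 5 3]


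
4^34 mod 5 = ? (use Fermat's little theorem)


Fermat's little theorem: if p is prime and gcd(a,p)=1, then a^(p-1) ≡ 1 (mod p)
p = 5 is prime, gcd(4,5) = 1
Reduce exponent: 34 mod 4 = 2
So 4^34 ≡ 4^2 (mod 5)
4^2 mod 5 = 1

4^34 ≡ 1 (mod 5)


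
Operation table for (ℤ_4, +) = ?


Elements: {0, 1, 2, 3}
Operation: addition mod 4
Entry (a, b) = (a + b) mod 4

Cayley table:
  | 0 | 1 | 2 | 3
0 | 0 | 1 | 2 | 3
1 | 1 | 2 | 3 | 0
2 | 2 | 3 | 0 | 1
3 | 3 | 0 | 1 | 2


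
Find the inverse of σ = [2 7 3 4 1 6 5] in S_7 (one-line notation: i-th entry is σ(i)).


To find σ⁻¹, swap domain and range:
σ(1) = 2 → σ⁻¹(2) = 1
σ(2) = 7 → σ⁻¹(7) = 2
σ(3) = 3 → σ⁻¹(3) = 3
σ(4) = 4 → σ⁻¹(4) = 4
σ(5) = 1 → σ⁻¹(1) = 5
σ(6) = 6 → σ⁻¹(6) = 6
σ(7) = 5 → σ⁻¹(5) = 7

σ⁻¹ = [5 1 3 4 7 6 2]


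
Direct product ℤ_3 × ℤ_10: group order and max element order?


|ℤ_3 × ℤ_10| = 3 × 10 = 30
Max element order = lcm(3,10) = 30
Cyclic? Yes (gcd=1)

|ℤ_3×ℤ_10| = 30, max element order = 30


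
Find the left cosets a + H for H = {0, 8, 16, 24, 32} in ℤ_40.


H = {0, 8, 16, 24, 32}, |H| = 5
Number of cosets = |G|/|H| = 40/5 = 8
0 + H = {0, 8, 16, 24, 32}
1 + H = {1, 9, 17, 25, 33}
2 + H = {2, 10, 18, 26, 34}
3 + H = {3, 11, 19, 27, 35}
4 + H = {4, 12, 20, 28, 36}
5 + H = {5, 13, 21, 29, 37}
6 + H = {6, 14, 22, 30, 38}
7 + H = {7, 15, 23, 31, 39}

Cosets: 0+H={0,8,16,24,32}; 1+H={1,9,17,25,33}; 2+H={2,10,18,26,34}; 3+H={3,11,19,27,35}; 4+H={4,12,20,28,36}; 5+H={5,13,21,29,37}; 6+H={6,14,22,30,38}; 7+H={7,15,23,31,39}


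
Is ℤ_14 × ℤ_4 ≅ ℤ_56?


Comparing ℤ_14 × ℤ_4 and ℤ_56:
gcd(14,4) = 2 ≠ 1. Max element order in ℤ_14×ℤ_4 is lcm(14,4) = 28 < 56, so it has no element of order 56

No, ℤ_14 × ℤ_4 ≇ ℤ_56


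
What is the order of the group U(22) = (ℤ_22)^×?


U(n) is the group of units mod n; |U(n)| = φ(n)
|U(22)| = φ(22) = 10

|U(22) = (ℤ_22)^×| = 10


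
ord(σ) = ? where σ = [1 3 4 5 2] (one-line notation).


Cycle decomposition: (2 3 4 5)
Cycle lengths: 4
Order = lcm(4) = 4

ord(σ) = 4


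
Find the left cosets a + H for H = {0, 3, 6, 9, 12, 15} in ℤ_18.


H = {0, 3, 6, 9, 12, 15}, |H| = 6
Number of cosets = |G|/|H| = 18/6 = 3
0 + H = {0, 3, 6, 9, 12, 15}
1 + H = {1, 4, 7, 10, 13, 16}
2 + H = {2, 5, 8, 11, 14, 17}

Cosets: 0+H={0,3,6,9,12,15}; 1+H={1,4,7,10,13,16}; 2+H={2,5,8,11,14,17}


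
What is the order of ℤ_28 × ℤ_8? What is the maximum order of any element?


|ℤ_28 × ℤ_8| = 28 × 8 = 224
Max element order = lcm(28,8) = 56
Cyclic? No (gcd=4)

|ℤ_28×ℤ_8| = 224, max element order = 56


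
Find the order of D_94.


|D_n| = 2n (n rotations and n reflections)
|D_94| = 2×94 = 188

|D_94| = 188


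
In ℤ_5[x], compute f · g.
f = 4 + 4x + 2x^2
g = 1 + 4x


Expand and collect like terms; reduce coefficients mod 5:
x^0: 4·1 = 4 ≡ 4 (mod 5)
x^1: 4·4 + 4·1 = 20 ≡ 0 (mod 5)
x^2: 4·4 + 2·1 = 18 ≡ 3 (mod 5)
x^3: 2·4 = 8 ≡ 3 (mod 5)
Result: 4 + 3x^2 + 3x^3

f · g = 4 + 3x^2 + 3x^3


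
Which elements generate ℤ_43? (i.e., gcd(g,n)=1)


g generates ℤ_n iff gcd(g,n) = 1
Prime factors of 43: 43
Generators are g ∈ {1,...,42} not divisible by any of these primes.
Generators: {1, 2, 3, 4, 5, 6, 7, 8, 9, 10, 11, 12, 13, 14, 15, 16, 17, 18, 19, 20, 21, 22, 23, 24, 25, 26, 27, 28, 29, 30, 31, 32, 33, 34, 35, 36, 37, 38, 39, 40, 41, 42}
Number of generators = φ(43) = 42

Generators of ℤ_43 = {1, 2, 3, 4, 5, 6, 7, 8, 9, 10, 11, 12, 13, 14, 15, 16, 17, 18, 19, 20, 21, 22, 23, 24, 25, 26, 27, 28, 29, 30, 31, 32, 33, 34, 35, 36, 37, 38, 39, 40, 41, 42}


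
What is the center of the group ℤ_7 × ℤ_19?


Z(G) = {g ∈ G | gx = xg for all x ∈ G}
Direct product of abelian groups is abelian, so Z(G) = G

Z(ℤ_7 × ℤ_19) = ℤ_7 × ℤ_19


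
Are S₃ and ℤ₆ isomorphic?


Comparing S₃ and ℤ₆:
S₃ is non-abelian, ℤ₆ is abelian

No, S₃ ≇ ℤ₆


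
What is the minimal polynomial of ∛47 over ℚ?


∛47 satisfies x³ - 47 = 0, irreducible over ℚ (no rational root; 47 is not a perfect cube)

Minimal polynomial: x³ - 47


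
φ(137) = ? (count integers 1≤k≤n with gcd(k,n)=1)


Factor n: 137 = 137
φ(n) = n · ∏(1 - 1/p) over distinct primes p | n
φ(137) = 137 · (1 - 1/137) = 136

φ(137) = 136


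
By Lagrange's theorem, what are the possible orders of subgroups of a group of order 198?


Lagrange's theorem: |H| divides |G|
|G| = 198
Divisors of 198: 1, 2, 3, 6, 9, 11, 18, 22, 33, 66, 99, 198

Possible subgroup orders: {1, 2, 3, 6, 9, 11, 18, 22, 33, 66, 99, 198}


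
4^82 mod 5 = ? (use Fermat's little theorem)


Fermat's little theorem: if p is prime and gcd(a,p)=1, then a^(p-1) ≡ 1 (mod p)
p = 5 is prime, gcd(4,5) = 1
Reduce exponent: 82 mod 4 = 2
So 4^82 ≡ 4^2 (mod 5)
4^2 mod 5 = 1

4^82 ≡ 1 (mod 5)


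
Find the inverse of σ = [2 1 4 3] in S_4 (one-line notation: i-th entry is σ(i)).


To find σ⁻¹, swap domain and range:
σ(1) = 2 → σ⁻¹(2) = 1
σ(2) = 1 → σ⁻¹(1) = 2
σ(3) = 4 → σ⁻¹(4) = 3
σ(4) = 3 → σ⁻¹(3) = 4

σ⁻¹ = [2 1 4 3]


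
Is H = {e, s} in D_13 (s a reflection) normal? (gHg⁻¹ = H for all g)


H = {e, s} in D_13 (s a reflection)
r·s·r⁻¹ = sr⁻² ≠ s for n ≥ 3, so {e, s} is not closed under conjugation

No, not a normal subgroup


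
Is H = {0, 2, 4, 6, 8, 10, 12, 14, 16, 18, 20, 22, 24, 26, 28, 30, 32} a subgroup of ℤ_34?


Subgroup test for H = {0, 2, 4, 6, 8, 10, 12, 14, 16, 18, 20, 22, 24, 26, 28, 30, 32} in (ℤ_34, +):
(1) 0 ∈ H? Yes
(2) Closure: for all a,b ∈ H, (a+b) mod 34 ∈ H? Yes
(3) Inverses: for all a ∈ H, -a mod 34 ∈ H? Yes

Yes, H is a subgroup of ℤ_34


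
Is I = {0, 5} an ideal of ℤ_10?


Check ideal conditions for I = {0, 5} in ℤ_10:
(1) I is an additive subgroup? Yes
(2) For r ∈ ℤ_10 and a ∈ I: r·a ∈ I? Yes

Yes, I is an ideal of ℤ_10


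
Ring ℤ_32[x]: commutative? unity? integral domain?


ℤ_32 has zero divisors (2·16 ≡ 0), and these lift to constant zero divisors in ℤ_32[x]; so not an integral domain
Commutative: Yes
Integral domain: No
Has unity: Yes

ℤ_32[x]: Commutative=Yes, Unity=Yes


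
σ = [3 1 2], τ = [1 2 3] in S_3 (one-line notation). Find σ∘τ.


σ∘τ: apply τ first, then σ
1 →τ 1 →σ 3
2 →τ 2 →σ 1
3 →τ 3 →σ 2

σ∘τ = [3 1 2]


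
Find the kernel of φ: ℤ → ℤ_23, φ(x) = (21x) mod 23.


Kernel = preimage of identity
ker(φ) = {x ∈ ℤ : 21x ≡ 0 (mod 23)}. gcd(21,23) = 1, so 21x ≡ 0 (mod 23) ⟺ x ≡ 0 (mod 23/1 = 23). Hence ker(φ) = 23ℤ

ker(φ) = 23ℤ


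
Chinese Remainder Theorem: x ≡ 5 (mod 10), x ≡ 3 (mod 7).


m₁ = 10, m₂ = 7, gcd = 1, so CRT applies. M = m₁·m₂ = 70
Let M₁ = M/m₁ = 7, M₂ = M/m₂ = 10
Find y₁ ≡ M₁⁻¹ (mod m₁): 7⁻¹ ≡ 3 (mod 10)
Find y₂ ≡ M₂⁻¹ (mod m₂): 10⁻¹ ≡ 5 (mod 7)
x = a₁·M₁·y₁ + a₂·M₂·y₂ = 5·7·3 + 3·10·5 = 255
Reduce mod 70: x ≡ 45
Check: 45 mod 10 = 5 ✓, 45 mod 7 = 3 ✓

x ≡ 45 (mod 70)


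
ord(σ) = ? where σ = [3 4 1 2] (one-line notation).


Cycle decomposition: (1 3) (2 4)
Cycle lengths: 2, 2
Order = lcm(2, 2) = 2

ord(σ) = 2


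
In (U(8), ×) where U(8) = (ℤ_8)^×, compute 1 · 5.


Operation: multiplication mod 8
1 · 5 = (a × b) mod 8 with a = 1, b = 5

1 · 5 = 5


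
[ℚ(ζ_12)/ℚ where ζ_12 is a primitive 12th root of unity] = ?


[ℚ(ζ_n):ℚ] = deg Φ_n(x) = φ(n). Here φ(12) = 4

[ℚ(ζ_12)/ℚ where ζ_12 is a primitive 12th root of unity] = 4


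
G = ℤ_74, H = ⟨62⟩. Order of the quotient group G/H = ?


|⟨62⟩| = n / gcd(62, 74) = 74 / 2 = 37
H is normal (ℤ_74 is abelian).
|G/H| = |G| / |H| = 74 / 37 = 2

|G/H| = 2


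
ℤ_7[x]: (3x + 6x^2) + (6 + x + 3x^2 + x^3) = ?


Add coefficients mod 7:
x^0: 0 + 6 = 6 (mod 7)
x^1: 3 + 1 = 4 (mod 7)
x^2: 6 + 3 = 2 (mod 7)
x^3: 0 + 1 = 1 (mod 7)
Result: 6 + 4x + 2x^2 + x^3

f + g = 6 + 4x + 2x^2 + x^3


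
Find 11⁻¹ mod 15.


Use the extended Euclidean algorithm to write 1 = 11·s + 15·t; then s mod 15 is the inverse.
Euclidean algorithm:
  11 = 0·15 + 11
  15 = 1·11 + 4
  11 = 2·4 + 3
  4 = 1·3 + 1
  3 = 3·1 + 0
gcd(11,15) = 1
Back-substitution gives: 11·(-4) + 15·(3) = 1
So 11⁻¹ ≡ -4 ≡ 11 (mod 15)
Check: 11 × 11 = 121 ≡ 1 (mod 15) ✓

11⁻¹ ≡ 11 (mod 15)


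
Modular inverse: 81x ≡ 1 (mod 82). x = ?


Use the extended Euclidean algorithm to write 1 = 81·s + 82·t; then s mod 82 is the inverse.
Euclidean algorithm:
  81 = 0·82 + 81
  82 = 1·81 + 1
  81 = 81·1 + 0
gcd(81,82) = 1
Back-substitution gives: 81·(-1) + 82·(1) = 1
So 81⁻¹ ≡ -1 ≡ 81 (mod 82)
Check: 81 × 81 = 6561 ≡ 1 (mod 82) ✓

81⁻¹ ≡ 81 (mod 82)


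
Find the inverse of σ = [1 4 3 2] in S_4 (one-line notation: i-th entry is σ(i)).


To find σ⁻¹, swap domain and range:
σ(1) = 1 → σ⁻¹(1) = 1
σ(2) = 4 → σ⁻¹(4) = 2
σ(3) = 3 → σ⁻¹(3) = 3
σ(4) = 2 → σ⁻¹(2) = 4

σ⁻¹ = [1 4 3 2]


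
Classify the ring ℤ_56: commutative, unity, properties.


ℤ_56 is a commutative ring with unity 1; 56 = 2×28 is composite, so 2·28 ≡ 0 gives zero divisors (not an integral domain)
Commutative: Yes
Integral domain: No
Has unity: Yes

ℤ_56: Commutative=Yes, Unity=Yes


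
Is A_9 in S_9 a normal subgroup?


H = A_9 in S_9
A_9 has index 2 in S_9, and every subgroup of index 2 is normal

Yes, normal subgroup


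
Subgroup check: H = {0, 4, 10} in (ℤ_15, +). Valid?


Subgroup test for H = {0, 4, 10} in (ℤ_15, +):
(1) 0 ∈ H? Yes
(2) Closure: for all a,b ∈ H, (a+b) mod 15 ∈ H? No  [counterexample: 4 + 4 = 8 ∉ H]
(3) Inverses: for all a ∈ H, -a mod 15 ∈ H? No

No, H is not a subgroup of ℤ_15


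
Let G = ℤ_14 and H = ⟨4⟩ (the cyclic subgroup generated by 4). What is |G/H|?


|⟨4⟩| = n / gcd(4, 14) = 14 / 2 = 7
H is normal (ℤ_14 is abelian).
|G/H| = |G| / |H| = 14 / 7 = 2

|G/H| = 2


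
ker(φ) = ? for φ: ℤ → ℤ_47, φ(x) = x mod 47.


Kernel = preimage of identity
ker(φ) = {x ∈ ℤ : x ≡ 0 (mod 47)} = 47ℤ = {0, ±47, ±94, ...}

ker(φ) = 47ℤ


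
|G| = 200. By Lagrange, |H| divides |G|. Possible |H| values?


Lagrange's theorem: |H| divides |G|
|G| = 200
Divisors of 200: 1, 2, 4, 5, 8, 10, 20, 25, 40, 50, 100, 200

Possible subgroup orders: {1, 2, 4, 5, 8, 10, 20, 25, 40, 50, 100, 200}


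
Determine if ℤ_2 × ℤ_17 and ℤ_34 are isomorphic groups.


Comparing ℤ_2 × ℤ_17 and ℤ_34:
gcd(2,17) = 1, so ℤ_2 × ℤ_17 ≅ ℤ_34 (CRT)

Yes, ℤ_2 × ℤ_17 ≅ ℤ_34


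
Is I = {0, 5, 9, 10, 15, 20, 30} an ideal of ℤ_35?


Check ideal conditions for I = {0, 5, 9, 10, 15, 20, 30} in ℤ_35:
(1) I is an additive subgroup? No
(2) For r ∈ ℤ_35 and a ∈ I: r·a ∈ I? No  [counterexample: r=2, a=9, r·a mod 35 = 18 ∉ I]

No, I is not an ideal of ℤ_35


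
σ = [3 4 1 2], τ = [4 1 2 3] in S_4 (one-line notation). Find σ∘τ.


σ∘τ: apply τ first, then σ
1 →τ 4 →σ 2
2 →τ 1 →σ 3
3 →τ 2 →σ 4
4 →τ 3 →σ 1

σ∘τ = [2 3 4 1]


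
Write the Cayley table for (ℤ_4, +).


Elements: {0, 1, 2, 3}
Operation: addition mod 4
Entry (a, b) = (a + b) mod 4

Cayley table:
  | 0 | 1 | 2 | 3
0 | 0 | 1 | 2 | 3
1 | 1 | 2 | 3 | 0
2 | 2 | 3 | 0 | 1
3 | 3 | 0 | 1 | 2


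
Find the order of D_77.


|D_n| = 2n (n rotations and n reflections)
|D_77| = 2×77 = 154

|D_77| = 154


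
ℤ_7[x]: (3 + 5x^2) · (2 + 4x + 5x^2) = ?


Expand and collect like terms; reduce coefficients mod 7:
x^0: 3·2 = 6 ≡ 6 (mod 7)
x^1: 3·4 + 0·2 = 12 ≡ 5 (mod 7)
x^2: 3·5 + 0·4 + 5·2 = 25 ≡ 4 (mod 7)
x^3: 0·5 + 5·4 = 20 ≡ 6 (mod 7)
x^4: 5·5 = 25 ≡ 4 (mod 7)
Result: 6 + 5x + 4x^2 + 6x^3 + 4x^4

f · g = 6 + 5x + 4x^2 + 6x^3 + 4x^4


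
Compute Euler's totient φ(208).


Factor n: 208 = 2^4 × 13
φ(n) = n · ∏(1 - 1/p) over distinct primes p | n
φ(208) = 208 · (1 - 1/2) · (1 - 1/13) = 96

φ(208) = 96


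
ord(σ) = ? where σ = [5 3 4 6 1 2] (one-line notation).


Cycle decomposition: (1 5) (2 3 4 6)
Cycle lengths: 2, 4
Order = lcm(2, 4) = 4

ord(σ) = 4


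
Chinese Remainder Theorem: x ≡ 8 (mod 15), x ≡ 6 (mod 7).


m₁ = 15, m₂ = 7, gcd = 1, so CRT applies. M = m₁·m₂ = 105
Let M₁ = M/m₁ = 7, M₂ = M/m₂ = 15
Find y₁ ≡ M₁⁻¹ (mod m₁): 7⁻¹ ≡ 13 (mod 15)
Find y₂ ≡ M₂⁻¹ (mod m₂): 15⁻¹ ≡ 1 (mod 7)
x = a₁·M₁·y₁ + a₂·M₂·y₂ = 8·7·13 + 6·15·1 = 818
Reduce mod 105: x ≡ 83
Check: 83 mod 15 = 8 ✓, 83 mod 7 = 6 ✓

x ≡ 83 (mod 105)


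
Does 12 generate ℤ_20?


g generates ℤ_n iff gcd(g, n) = 1
gcd(12, 20) = 4
Since gcd = 4 ≠ 1, ⟨12⟩ has order 5 < 20, so 12 is not a generator.

No, 12 does not generate ℤ_20


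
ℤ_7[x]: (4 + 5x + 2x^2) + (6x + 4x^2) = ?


Add coefficients mod 7:
x^0: 4 + 0 = 4 (mod 7)
x^1: 5 + 6 = 4 (mod 7)
x^2: 2 + 4 = 6 (mod 7)
Result: 4 + 4x + 6x^2

f + g = 4 + 4x + 6x^2


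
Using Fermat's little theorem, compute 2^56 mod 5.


Fermat's little theorem: if p is prime and gcd(a,p)=1, then a^(p-1) ≡ 1 (mod p)
p = 5 is prime, gcd(2,5) = 1
Reduce exponent: 56 mod 4 = 0
So 2^56 ≡ 2^0 (mod 5)
2^0 = 1

2^56 ≡ 1 (mod 5)


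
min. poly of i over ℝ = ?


i satisfies x² + 1 = 0, irreducible over ℝ

Minimal polynomial: x² + 1


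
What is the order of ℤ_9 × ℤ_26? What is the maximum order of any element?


|ℤ_9 × ℤ_26| = 9 × 26 = 234
Max element order = lcm(9,26) = 234
Cyclic? Yes (gcd=1)

|ℤ_9×ℤ_26| = 234, max element order = 234


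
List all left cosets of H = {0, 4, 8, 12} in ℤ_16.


H = {0, 4, 8, 12}, |H| = 4
Number of cosets = |G|/|H| = 16/4 = 4
0 + H = {0, 4, 8, 12}
1 + H = {1, 5, 9, 13}
2 + H = {2, 6, 10, 14}
3 + H = {3, 7, 11, 15}

Cosets: 0+H={0,4,8,12}; 1+H={1,5,9,13}; 2+H={2,6,10,14}; 3+H={3,7,11,15}


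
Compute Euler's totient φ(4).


φ(n) = count of k ∈ {1,...,n} with gcd(k,n)=1
Coprimes to 4: {1, 3}
Count: 2

φ(4) = 2


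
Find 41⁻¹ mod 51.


Use the extended Euclidean algorithm to write 1 = 41·s + 51·t; then s mod 51 is the inverse.
Euclidean algorithm:
  41 = 0·51 + 41
  51 = 1·41 + 10
  41 = 4·10 + 1
  10 = 10·1 + 0
gcd(41,51) = 1
Back-substitution gives: 41·(5) + 51·(-4) = 1
So 41⁻¹ ≡ 5 ≡ 5 (mod 51)
Check: 41 × 5 = 205 ≡ 1 (mod 51) ✓

41⁻¹ ≡ 5 (mod 51)


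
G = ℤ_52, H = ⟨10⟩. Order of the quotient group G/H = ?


|⟨10⟩| = n / gcd(10, 52) = 52 / 2 = 26
H is normal (ℤ_52 is abelian).
|G/H| = |G| / |H| = 52 / 26 = 2

|G/H| = 2


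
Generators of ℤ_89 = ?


g generates ℤ_n iff gcd(g,n) = 1
Prime factors of 89: 89
Generators are g ∈ {1,...,88} not divisible by any of these primes.
Generators: {1, 2, 3, 4, 5, 6, 7, 8, 9, 10, 11, 12, 13, 14, 15, 16, 17, 18, 19, 20, 21, 22, 23, 24, 25, 26, 27, 28, 29, 30, 31, 32, 33, 34, 35, 36, 37, 38, 39, 40, 41, 42, 43, 44, 45, 46, 47, 48, 49, 50, 51, 52, 53, 54, 55, 56, 57, 58, 59, 60, 61, 62, 63, 64, 65, 66, 67, 68, 69, 70, 71, 72, 73, 74, 75, 76, 77, 78, 79, 80, 81, 82, 83, 84, 85, 86, 87, 88}
Number of generators = φ(89) = 88

Generators of ℤ_89 = {1, 2, 3, 4, 5, 6, 7, 8, 9, 10, 11, 12, 13, 14, 15, 16, 17, 18, 19, 20, 21, 22, 23, 24, 25, 26, 27, 28, 29, 30, 31, 32, 33, 34, 35, 36, 37, 38, 39, 40, 41, 42, 43, 44, 45, 46, 47, 48, 49, 50, 51, 52, 53, 54, 55, 56, 57, 58, 59, 60, 61, 62, 63, 64, 65, 66, 67, 68, 69, 70, 71, 72, 73, 74, 75, 76, 77, 78, 79, 80, 81, 82, 83, 84, 85, 86, 87, 88}


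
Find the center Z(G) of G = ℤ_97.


Z(G) = {g ∈ G | gx = xg for all x ∈ G}
ℤ_97 is abelian, so Z(G) = G

Z(ℤ_97) = ℤ_97


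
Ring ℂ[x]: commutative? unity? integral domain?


Polynomial ring over ℂ (an integral domain) is a commutative integral domain with unity 1
Commutative: Yes
Integral domain: Yes
Has unity: Yes

ℂ[x]: Commutative=Yes, Unity=Yes


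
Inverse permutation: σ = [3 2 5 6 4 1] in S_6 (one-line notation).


To find σ⁻¹, swap domain and range:
σ(1) = 3 → σ⁻¹(3) = 1
σ(2) = 2 → σ⁻¹(2) = 2
σ(3) = 5 → σ⁻¹(5) = 3
σ(4) = 6 → σ⁻¹(6) = 4
σ(5) = 4 → σ⁻¹(4) = 5
σ(6) = 1 → σ⁻¹(1) = 6

σ⁻¹ = [6 2 1 5 3 4]


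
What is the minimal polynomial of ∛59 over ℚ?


∛59 satisfies x³ - 59 = 0, irreducible over ℚ (no rational root; 59 is not a perfect cube)

Minimal polynomial: x³ - 59


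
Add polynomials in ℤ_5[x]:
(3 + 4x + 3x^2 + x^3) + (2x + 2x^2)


Add coefficients mod 5:
x^0: 3 + 0 = 3 (mod 5)
x^1: 4 + 2 = 1 (mod 5)
x^2: 3 + 2 = 0 (mod 5)
x^3: 1 + 0 = 1 (mod 5)
Result: 3 + x + x^3

f + g = 3 + x + x^3


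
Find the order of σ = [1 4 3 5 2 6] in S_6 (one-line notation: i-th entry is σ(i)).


Cycle decomposition: (2 4 5)
Cycle lengths: 3
Order = lcm(3) = 3

ord(σ) = 3


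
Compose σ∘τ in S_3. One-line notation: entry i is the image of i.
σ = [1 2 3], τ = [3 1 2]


σ∘τ: apply τ first, then σ
1 →τ 3 →σ 3
2 →τ 1 →σ 1
3 →τ 2 →σ 2

σ∘τ = [3 1 2]


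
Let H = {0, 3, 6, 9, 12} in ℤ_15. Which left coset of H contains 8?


8 + H = {8 + h (mod 15) : h ∈ H}
8+0=8, 8+3=11, 8+6=14, 8+9=2, 8+12=5
8 + H = {2, 5, 8, 11, 14} = 2 + H

8 + H = {2, 5, 8, 11, 14}


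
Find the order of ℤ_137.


ℤ_n has n elements.

|ℤ_137| = 137


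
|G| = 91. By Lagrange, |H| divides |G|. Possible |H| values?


Lagrange's theorem: |H| divides |G|
|G| = 91
Divisors of 91: 1, 7, 13, 91

Possible subgroup orders: {1, 7, 13, 91}


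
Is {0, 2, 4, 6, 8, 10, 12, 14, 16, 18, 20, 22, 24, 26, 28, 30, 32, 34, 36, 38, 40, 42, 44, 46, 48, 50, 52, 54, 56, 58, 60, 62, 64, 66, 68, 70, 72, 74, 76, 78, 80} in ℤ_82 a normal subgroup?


H = {0, 2, 4, 6, 8, 10, 12, 14, 16, 18, 20, 22, 24, 26, 28, 30, 32, 34, 36, 38, 40, 42, 44, 46, 48, 50, 52, 54, 56, 58, 60, 62, 64, 66, 68, 70, 72, 74, 76, 78, 80} in ℤ_82
ℤ_82 is abelian; every subgroup of an abelian group is normal

Yes, normal subgroup


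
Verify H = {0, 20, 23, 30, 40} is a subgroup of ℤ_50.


Subgroup test for H = {0, 20, 23, 30, 40} in (ℤ_50, +):
(1) 0 ∈ H? Yes
(2) Closure: for all a,b ∈ H, (a+b) mod 50 ∈ H? No  [counterexample: 20 + 23 = 43 ∉ H]
(3) Inverses: for all a ∈ H, -a mod 50 ∈ H? No

No, H is not a subgroup of ℤ_50


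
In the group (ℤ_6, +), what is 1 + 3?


Operation: addition mod 6
1 + 3 = (a + b) mod 6 with a = 1, b = 3

1 + 3 = 4


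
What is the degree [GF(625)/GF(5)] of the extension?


GF(625) = GF(5^4), so the extension degree is 4

[GF(625)/GF(5)] = 4


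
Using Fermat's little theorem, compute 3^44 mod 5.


Fermat's little theorem: if p is prime and gcd(a,p)=1, then a^(p-1) ≡ 1 (mod p)
p = 5 is prime, gcd(3,5) = 1
Reduce exponent: 44 mod 4 = 0
So 3^44 ≡ 3^0 (mod 5)
3^0 = 1

3^44 ≡ 1 (mod 5)


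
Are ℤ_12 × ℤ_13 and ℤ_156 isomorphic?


Comparing ℤ_12 × ℤ_13 and ℤ_156:
gcd(12,13) = 1, so ℤ_12 × ℤ_13 ≅ ℤ_156 (CRT)

Yes, ℤ_12 × ℤ_13 ≅ ℤ_156


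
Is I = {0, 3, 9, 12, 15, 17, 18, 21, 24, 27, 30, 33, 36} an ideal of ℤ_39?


Check ideal conditions for I = {0, 3, 9, 12, 15, 17, 18, 21, 24, 27, 30, 33, 36} in ℤ_39:
(1) I is an additive subgroup? No
(2) For r ∈ ℤ_39 and a ∈ I: r·a ∈ I? No  [counterexample: r=2, a=3, r·a mod 39 = 6 ∉ I]

No, I is not an ideal of ℤ_39
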